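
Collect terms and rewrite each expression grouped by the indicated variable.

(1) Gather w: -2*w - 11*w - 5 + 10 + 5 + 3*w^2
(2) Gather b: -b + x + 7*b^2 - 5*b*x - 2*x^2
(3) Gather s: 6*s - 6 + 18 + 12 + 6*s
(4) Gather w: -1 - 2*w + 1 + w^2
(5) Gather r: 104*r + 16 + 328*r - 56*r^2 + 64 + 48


(1) = 3*w^2 - 13*w + 10
(2) = 7*b^2 + b*(-5*x - 1) - 2*x^2 + x
(3) = 12*s + 24
(4) = w^2 - 2*w
(5) = -56*r^2 + 432*r + 128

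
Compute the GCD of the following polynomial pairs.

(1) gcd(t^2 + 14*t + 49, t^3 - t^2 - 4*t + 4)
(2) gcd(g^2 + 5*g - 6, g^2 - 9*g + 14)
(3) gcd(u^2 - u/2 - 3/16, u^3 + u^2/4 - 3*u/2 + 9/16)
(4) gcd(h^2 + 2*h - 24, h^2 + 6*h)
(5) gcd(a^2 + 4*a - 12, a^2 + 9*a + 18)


(1) = gcd((t + 7)^2, (t - 2)*(t - 1)*(t + 2)) = 1
(2) = gcd((g - 1)*(g + 6), (g - 7)*(g - 2)) = 1
(3) = u - 3/4
(4) = gcd((h - 4)*(h + 6), h*(h + 6)) = h + 6
(5) = gcd((a - 2)*(a + 6), (a + 3)*(a + 6)) = a + 6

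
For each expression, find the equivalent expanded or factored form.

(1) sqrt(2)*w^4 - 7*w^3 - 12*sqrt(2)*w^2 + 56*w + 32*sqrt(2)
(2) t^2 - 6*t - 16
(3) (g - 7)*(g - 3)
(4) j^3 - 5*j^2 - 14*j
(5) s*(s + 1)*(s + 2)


(1) = (w - 4*sqrt(2))*(w - 2*sqrt(2))*(w + 2*sqrt(2))*(sqrt(2)*w + 1)
(2) = (t - 8)*(t + 2)
(3) = g^2 - 10*g + 21
(4) = j*(j - 7)*(j + 2)
(5) = s^3 + 3*s^2 + 2*s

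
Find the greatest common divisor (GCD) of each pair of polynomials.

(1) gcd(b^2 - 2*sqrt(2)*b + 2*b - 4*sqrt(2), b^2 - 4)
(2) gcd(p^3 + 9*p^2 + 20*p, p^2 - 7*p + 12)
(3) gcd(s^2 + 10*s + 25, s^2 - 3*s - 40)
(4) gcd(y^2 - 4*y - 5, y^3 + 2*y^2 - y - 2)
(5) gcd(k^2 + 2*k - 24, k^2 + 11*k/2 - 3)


(1) = gcd((b + 2)*(b - 2*sqrt(2)), (b - 2)*(b + 2)) = b + 2
(2) = gcd(p*(p + 4)*(p + 5), (p - 4)*(p - 3)) = 1
(3) = s + 5
(4) = gcd((y - 5)*(y + 1), (y - 1)*(y + 1)*(y + 2)) = y + 1
(5) = gcd((k - 4)*(k + 6), (k - 1/2)*(k + 6)) = k + 6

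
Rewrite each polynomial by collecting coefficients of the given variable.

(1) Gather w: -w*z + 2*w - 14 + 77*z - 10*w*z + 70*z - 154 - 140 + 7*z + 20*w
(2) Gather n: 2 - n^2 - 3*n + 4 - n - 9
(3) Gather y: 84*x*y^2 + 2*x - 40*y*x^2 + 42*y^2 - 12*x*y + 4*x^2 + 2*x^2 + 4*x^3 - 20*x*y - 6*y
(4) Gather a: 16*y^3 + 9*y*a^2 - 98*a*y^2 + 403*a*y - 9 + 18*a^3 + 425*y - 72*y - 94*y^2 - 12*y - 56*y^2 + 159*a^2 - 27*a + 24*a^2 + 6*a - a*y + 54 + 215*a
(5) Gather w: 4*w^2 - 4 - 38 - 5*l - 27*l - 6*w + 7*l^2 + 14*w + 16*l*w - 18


(1) = w*(22 - 11*z) + 154*z - 308
(2) = -n^2 - 4*n - 3
(3) = 4*x^3 + 6*x^2 + 2*x + y^2*(84*x + 42) + y*(-40*x^2 - 32*x - 6)
(4) = 18*a^3 + a^2*(9*y + 183) + a*(-98*y^2 + 402*y + 194) + 16*y^3 - 150*y^2 + 341*y + 45
(5) = 7*l^2 - 32*l + 4*w^2 + w*(16*l + 8) - 60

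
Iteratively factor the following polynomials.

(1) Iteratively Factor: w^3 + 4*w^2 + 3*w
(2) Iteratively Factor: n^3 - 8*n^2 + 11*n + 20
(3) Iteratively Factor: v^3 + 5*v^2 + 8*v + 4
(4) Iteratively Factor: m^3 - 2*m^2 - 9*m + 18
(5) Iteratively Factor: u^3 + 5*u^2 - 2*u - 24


(1) = (w + 3)*(w^2 + w) = (w + 1)*(w + 3)*(w)
(2) = (n - 4)*(n^2 - 4*n - 5) = (n - 5)*(n - 4)*(n + 1)
(3) = (v + 2)*(v^2 + 3*v + 2) = (v + 1)*(v + 2)*(v + 2)
(4) = (m - 2)*(m^2 - 9) = (m - 3)*(m - 2)*(m + 3)
(5) = (u + 4)*(u^2 + u - 6) = (u - 2)*(u + 4)*(u + 3)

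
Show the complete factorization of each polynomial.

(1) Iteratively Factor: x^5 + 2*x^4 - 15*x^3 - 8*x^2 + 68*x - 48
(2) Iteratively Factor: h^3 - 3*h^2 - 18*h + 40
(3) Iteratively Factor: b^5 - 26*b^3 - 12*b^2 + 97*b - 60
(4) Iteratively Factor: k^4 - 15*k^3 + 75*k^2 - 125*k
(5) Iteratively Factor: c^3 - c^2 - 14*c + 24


(1) = (x - 2)*(x^4 + 4*x^3 - 7*x^2 - 22*x + 24) = (x - 2)*(x - 1)*(x^3 + 5*x^2 - 2*x - 24) = (x - 2)*(x - 1)*(x + 4)*(x^2 + x - 6) = (x - 2)^2*(x - 1)*(x + 4)*(x + 3)
(2) = (h - 2)*(h^2 - h - 20) = (h - 2)*(h + 4)*(h - 5)
(3) = (b - 1)*(b^4 + b^3 - 25*b^2 - 37*b + 60) = (b - 5)*(b - 1)*(b^3 + 6*b^2 + 5*b - 12) = (b - 5)*(b - 1)*(b + 3)*(b^2 + 3*b - 4) = (b - 5)*(b - 1)^2*(b + 3)*(b + 4)
(4) = (k)*(k^3 - 15*k^2 + 75*k - 125) = k*(k - 5)*(k^2 - 10*k + 25) = k*(k - 5)^2*(k - 5)
(5) = (c - 3)*(c^2 + 2*c - 8) = (c - 3)*(c + 4)*(c - 2)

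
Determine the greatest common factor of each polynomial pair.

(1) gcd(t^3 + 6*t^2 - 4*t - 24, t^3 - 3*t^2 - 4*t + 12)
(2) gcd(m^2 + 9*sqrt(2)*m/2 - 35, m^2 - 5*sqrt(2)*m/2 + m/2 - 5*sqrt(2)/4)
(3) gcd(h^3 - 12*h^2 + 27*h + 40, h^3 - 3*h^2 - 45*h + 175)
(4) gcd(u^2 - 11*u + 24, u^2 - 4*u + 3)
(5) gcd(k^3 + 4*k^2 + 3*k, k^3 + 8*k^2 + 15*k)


(1) = t^2 - 4
(2) = m - 5*sqrt(2)/2
(3) = gcd((h - 8)*(h - 5)*(h + 1), (h - 5)^2*(h + 7)) = h - 5
(4) = u - 3
(5) = gcd(k*(k + 1)*(k + 3), k*(k + 3)*(k + 5)) = k^2 + 3*k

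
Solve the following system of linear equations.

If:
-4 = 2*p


Then:
p = -2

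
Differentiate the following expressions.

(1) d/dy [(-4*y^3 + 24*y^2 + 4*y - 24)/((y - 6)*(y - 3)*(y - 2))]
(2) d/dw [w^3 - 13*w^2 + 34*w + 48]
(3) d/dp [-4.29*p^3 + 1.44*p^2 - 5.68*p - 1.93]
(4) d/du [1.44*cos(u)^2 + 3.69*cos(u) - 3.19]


(1) = 4*(5*y^2 - 14*y + 5)/(y^4 - 10*y^3 + 37*y^2 - 60*y + 36)
(2) = 3*w^2 - 26*w + 34
(3) = -12.87*p^2 + 2.88*p - 5.68
(4) = -(2.88*cos(u) + 3.69)*sin(u)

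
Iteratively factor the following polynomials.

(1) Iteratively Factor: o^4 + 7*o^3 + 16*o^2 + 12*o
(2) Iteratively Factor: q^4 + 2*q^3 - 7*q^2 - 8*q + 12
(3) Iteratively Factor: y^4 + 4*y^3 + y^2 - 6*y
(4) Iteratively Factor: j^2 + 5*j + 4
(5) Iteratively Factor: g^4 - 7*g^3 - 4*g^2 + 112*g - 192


(1) = (o + 2)*(o^3 + 5*o^2 + 6*o) = (o + 2)^2*(o^2 + 3*o) = o*(o + 2)^2*(o + 3)
(2) = (q - 1)*(q^3 + 3*q^2 - 4*q - 12) = (q - 1)*(q + 2)*(q^2 + q - 6) = (q - 2)*(q - 1)*(q + 2)*(q + 3)
(3) = (y - 1)*(y^3 + 5*y^2 + 6*y) = y*(y - 1)*(y^2 + 5*y + 6) = y*(y - 1)*(y + 2)*(y + 3)
(4) = (j + 1)*(j + 4)
(5) = (g + 4)*(g^3 - 11*g^2 + 40*g - 48) = (g - 4)*(g + 4)*(g^2 - 7*g + 12) = (g - 4)^2*(g + 4)*(g - 3)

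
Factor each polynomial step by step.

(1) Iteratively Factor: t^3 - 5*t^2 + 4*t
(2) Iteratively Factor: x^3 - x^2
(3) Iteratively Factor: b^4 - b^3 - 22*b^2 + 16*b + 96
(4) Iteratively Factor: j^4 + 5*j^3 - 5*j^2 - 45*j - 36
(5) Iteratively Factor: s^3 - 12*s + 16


(1) = (t - 1)*(t^2 - 4*t) = (t - 4)*(t - 1)*(t)
(2) = (x)*(x^2 - x) = x*(x - 1)*(x)
(3) = (b + 2)*(b^3 - 3*b^2 - 16*b + 48) = (b + 2)*(b + 4)*(b^2 - 7*b + 12) = (b - 4)*(b + 2)*(b + 4)*(b - 3)
(4) = (j + 4)*(j^3 + j^2 - 9*j - 9) = (j - 3)*(j + 4)*(j^2 + 4*j + 3) = (j - 3)*(j + 1)*(j + 4)*(j + 3)
(5) = (s - 2)*(s^2 + 2*s - 8) = (s - 2)*(s + 4)*(s - 2)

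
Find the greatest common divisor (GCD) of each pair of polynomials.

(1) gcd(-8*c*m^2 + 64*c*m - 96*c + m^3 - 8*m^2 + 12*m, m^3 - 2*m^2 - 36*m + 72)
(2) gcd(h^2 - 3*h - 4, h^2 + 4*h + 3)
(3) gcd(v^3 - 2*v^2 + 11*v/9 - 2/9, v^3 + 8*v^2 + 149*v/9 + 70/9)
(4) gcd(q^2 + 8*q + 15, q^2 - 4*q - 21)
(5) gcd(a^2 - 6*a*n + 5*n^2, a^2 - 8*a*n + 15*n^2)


(1) = gcd((-8*c + m)*(m - 6)*(m - 2), (m - 6)*(m - 2)*(m + 6)) = m^2 - 8*m + 12
(2) = h + 1
(3) = 1
(4) = gcd((q + 3)*(q + 5), (q - 7)*(q + 3)) = q + 3
(5) = gcd((a - 5*n)*(a - n), (a - 5*n)*(a - 3*n)) = a - 5*n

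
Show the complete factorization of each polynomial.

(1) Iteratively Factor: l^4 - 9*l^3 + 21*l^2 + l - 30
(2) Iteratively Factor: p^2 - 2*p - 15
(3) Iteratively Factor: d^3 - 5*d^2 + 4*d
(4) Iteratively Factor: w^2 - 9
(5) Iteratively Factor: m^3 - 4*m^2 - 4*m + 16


(1) = (l - 5)*(l^3 - 4*l^2 + l + 6) = (l - 5)*(l + 1)*(l^2 - 5*l + 6) = (l - 5)*(l - 2)*(l + 1)*(l - 3)
(2) = (p - 5)*(p + 3)
(3) = (d - 4)*(d^2 - d) = (d - 4)*(d - 1)*(d)
(4) = (w - 3)*(w + 3)
(5) = (m - 4)*(m^2 - 4) = (m - 4)*(m + 2)*(m - 2)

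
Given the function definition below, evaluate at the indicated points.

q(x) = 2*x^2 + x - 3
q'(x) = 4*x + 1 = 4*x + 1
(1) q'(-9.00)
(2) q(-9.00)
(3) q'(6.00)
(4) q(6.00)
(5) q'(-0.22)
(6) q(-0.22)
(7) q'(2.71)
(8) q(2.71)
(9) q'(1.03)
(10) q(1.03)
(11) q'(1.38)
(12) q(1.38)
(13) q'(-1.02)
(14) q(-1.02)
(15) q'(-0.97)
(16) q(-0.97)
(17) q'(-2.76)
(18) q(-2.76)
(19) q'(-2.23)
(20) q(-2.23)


(1) = -35.00
(2) = 150.00
(3) = 25.00
(4) = 75.00
(5) = 0.12
(6) = -3.12
(7) = 11.84
(8) = 14.40
(9) = 5.12
(10) = 0.15
(11) = 6.52
(12) = 2.19
(13) = -3.08
(14) = -1.94
(15) = -2.88
(16) = -2.09
(17) = -10.04
(18) = 9.48
(19) = -7.92
(20) = 4.72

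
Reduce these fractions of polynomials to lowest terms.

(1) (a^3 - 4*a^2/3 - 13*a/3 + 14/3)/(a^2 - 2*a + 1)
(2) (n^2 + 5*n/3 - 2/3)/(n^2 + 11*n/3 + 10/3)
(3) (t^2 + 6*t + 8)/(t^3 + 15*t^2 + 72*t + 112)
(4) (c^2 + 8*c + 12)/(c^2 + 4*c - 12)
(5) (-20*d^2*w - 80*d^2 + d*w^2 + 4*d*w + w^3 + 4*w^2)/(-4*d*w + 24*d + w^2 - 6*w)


(1) = (3*a^2 - a - 14)/(3*a - 3)
(2) = (3*n - 1)/(3*n + 5)
(3) = (t + 2)/(t^2 + 11*t + 28)
(4) = (c + 2)/(c - 2)
(5) = (5*d*w + 20*d + w^2 + 4*w)/(w - 6)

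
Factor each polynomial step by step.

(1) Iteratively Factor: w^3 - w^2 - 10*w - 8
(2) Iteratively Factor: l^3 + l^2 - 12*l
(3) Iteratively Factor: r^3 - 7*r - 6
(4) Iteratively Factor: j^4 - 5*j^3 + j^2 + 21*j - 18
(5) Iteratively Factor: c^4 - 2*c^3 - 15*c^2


(1) = (w + 2)*(w^2 - 3*w - 4) = (w + 1)*(w + 2)*(w - 4)
(2) = (l)*(l^2 + l - 12) = l*(l + 4)*(l - 3)
(3) = (r + 1)*(r^2 - r - 6) = (r + 1)*(r + 2)*(r - 3)
(4) = (j - 3)*(j^3 - 2*j^2 - 5*j + 6) = (j - 3)*(j - 1)*(j^2 - j - 6) = (j - 3)*(j - 1)*(j + 2)*(j - 3)
(5) = (c)*(c^3 - 2*c^2 - 15*c) = c*(c + 3)*(c^2 - 5*c) = c^2*(c + 3)*(c - 5)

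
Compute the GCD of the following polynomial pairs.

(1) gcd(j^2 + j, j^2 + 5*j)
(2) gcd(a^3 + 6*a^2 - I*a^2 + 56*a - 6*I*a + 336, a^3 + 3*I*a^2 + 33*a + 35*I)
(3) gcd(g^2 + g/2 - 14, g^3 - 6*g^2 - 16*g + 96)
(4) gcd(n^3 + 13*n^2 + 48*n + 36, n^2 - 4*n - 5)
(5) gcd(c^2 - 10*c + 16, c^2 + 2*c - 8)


(1) = gcd(j*(j + 1), j*(j + 5)) = j
(2) = gcd((a + 6)*(a - 8*I)*(a + 7*I), (a - 5*I)*(a + I)*(a + 7*I)) = a + 7*I
(3) = g + 4
(4) = gcd((n + 1)*(n + 6)^2, (n - 5)*(n + 1)) = n + 1
(5) = c - 2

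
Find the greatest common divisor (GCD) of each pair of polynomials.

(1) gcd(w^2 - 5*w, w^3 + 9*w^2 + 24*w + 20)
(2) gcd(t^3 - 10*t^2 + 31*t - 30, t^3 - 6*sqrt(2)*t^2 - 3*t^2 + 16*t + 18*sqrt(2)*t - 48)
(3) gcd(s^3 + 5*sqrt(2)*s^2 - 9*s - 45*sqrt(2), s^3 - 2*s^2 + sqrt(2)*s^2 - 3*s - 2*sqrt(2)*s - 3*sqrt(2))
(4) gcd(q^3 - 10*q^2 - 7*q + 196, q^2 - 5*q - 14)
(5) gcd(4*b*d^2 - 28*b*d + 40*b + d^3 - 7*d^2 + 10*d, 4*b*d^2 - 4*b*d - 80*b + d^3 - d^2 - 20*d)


(1) = 1
(2) = gcd((t - 5)*(t - 3)*(t - 2), (t - 3)*(t - 4*sqrt(2))*(t - 2*sqrt(2))) = t - 3
(3) = s - 3
(4) = gcd((q - 7)^2*(q + 4), (q - 7)*(q + 2)) = q - 7
(5) = 4*b*d - 20*b + d^2 - 5*d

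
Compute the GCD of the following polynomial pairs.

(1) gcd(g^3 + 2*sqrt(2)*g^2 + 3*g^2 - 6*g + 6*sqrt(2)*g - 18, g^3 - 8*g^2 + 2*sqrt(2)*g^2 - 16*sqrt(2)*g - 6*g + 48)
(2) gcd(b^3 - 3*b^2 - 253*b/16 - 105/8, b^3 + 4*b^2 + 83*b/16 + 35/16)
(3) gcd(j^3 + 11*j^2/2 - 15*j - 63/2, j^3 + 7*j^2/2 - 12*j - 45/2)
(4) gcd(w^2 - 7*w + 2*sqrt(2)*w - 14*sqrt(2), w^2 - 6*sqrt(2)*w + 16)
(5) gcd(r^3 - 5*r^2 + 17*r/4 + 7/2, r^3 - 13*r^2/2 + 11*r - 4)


(1) = gcd((g + 3)*(g - sqrt(2))*(g + 3*sqrt(2)), (g - 8)*(g - sqrt(2))*(g + 3*sqrt(2))) = g^2 + 2*sqrt(2)*g - 6
(2) = b^2 + 3*b + 35/16
(3) = gcd((j - 3)*(j + 3/2)*(j + 7), (j - 3)*(j + 3/2)*(j + 5)) = j^2 - 3*j/2 - 9/2
(4) = gcd((w - 7)*(w + 2*sqrt(2)), (w - 4*sqrt(2))*(w - 2*sqrt(2))) = 1
(5) = gcd((r - 7/2)*(r - 2)*(r + 1/2), (r - 4)*(r - 2)*(r - 1/2)) = r - 2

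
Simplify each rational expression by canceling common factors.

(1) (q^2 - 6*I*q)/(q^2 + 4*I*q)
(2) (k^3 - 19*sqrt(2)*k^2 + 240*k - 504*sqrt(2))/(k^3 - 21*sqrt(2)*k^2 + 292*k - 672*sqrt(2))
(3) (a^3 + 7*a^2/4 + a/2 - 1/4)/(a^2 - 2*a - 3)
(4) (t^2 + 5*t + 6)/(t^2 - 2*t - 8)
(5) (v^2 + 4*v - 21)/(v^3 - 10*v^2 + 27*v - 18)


(1) = (q - 6*I)/(q + 4*I)
(2) = (k - 6*sqrt(2))/(k - 8*sqrt(2))
(3) = (4*a^2 + 3*a - 1)/(4*a - 12)
(4) = (t + 3)/(t - 4)
(5) = (v + 7)/(v^2 - 7*v + 6)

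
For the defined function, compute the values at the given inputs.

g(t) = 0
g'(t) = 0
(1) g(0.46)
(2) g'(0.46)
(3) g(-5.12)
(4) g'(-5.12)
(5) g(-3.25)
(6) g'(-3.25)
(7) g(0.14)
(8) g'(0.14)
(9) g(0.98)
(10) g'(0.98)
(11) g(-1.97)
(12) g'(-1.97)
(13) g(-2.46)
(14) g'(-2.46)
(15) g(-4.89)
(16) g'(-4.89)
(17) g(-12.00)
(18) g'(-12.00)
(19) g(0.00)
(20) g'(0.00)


(1) = 0.00
(2) = 0.00
(3) = 0.00
(4) = 0.00
(5) = 0.00
(6) = 0.00
(7) = 0.00
(8) = 0.00
(9) = 0.00
(10) = 0.00
(11) = 0.00
(12) = 0.00
(13) = 0.00
(14) = 0.00
(15) = 0.00
(16) = 0.00
(17) = 0.00
(18) = 0.00
(19) = 0.00
(20) = 0.00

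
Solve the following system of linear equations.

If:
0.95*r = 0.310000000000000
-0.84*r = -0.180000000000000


Then:
No Solution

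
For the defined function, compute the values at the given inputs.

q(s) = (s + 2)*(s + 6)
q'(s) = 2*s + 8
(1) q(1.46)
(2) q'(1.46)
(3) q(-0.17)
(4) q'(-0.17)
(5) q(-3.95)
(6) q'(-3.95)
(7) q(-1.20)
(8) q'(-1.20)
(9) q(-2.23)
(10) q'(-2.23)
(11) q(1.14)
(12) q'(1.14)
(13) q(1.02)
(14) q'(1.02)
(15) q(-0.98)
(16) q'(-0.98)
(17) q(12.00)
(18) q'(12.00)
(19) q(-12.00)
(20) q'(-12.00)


(1) = 25.81
(2) = 10.92
(3) = 10.67
(4) = 7.66
(5) = -4.00
(6) = 0.10
(7) = 3.84
(8) = 5.60
(9) = -0.87
(10) = 3.54
(11) = 22.42
(12) = 10.28
(13) = 21.20
(14) = 10.04
(15) = 5.12
(16) = 6.04
(17) = 252.00
(18) = 32.00
(19) = 60.00
(20) = -16.00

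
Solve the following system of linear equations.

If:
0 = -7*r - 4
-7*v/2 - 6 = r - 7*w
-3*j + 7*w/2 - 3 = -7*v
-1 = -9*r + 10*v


Then:
j = -317/168
r = -4/7
v = -43/70
w = 459/980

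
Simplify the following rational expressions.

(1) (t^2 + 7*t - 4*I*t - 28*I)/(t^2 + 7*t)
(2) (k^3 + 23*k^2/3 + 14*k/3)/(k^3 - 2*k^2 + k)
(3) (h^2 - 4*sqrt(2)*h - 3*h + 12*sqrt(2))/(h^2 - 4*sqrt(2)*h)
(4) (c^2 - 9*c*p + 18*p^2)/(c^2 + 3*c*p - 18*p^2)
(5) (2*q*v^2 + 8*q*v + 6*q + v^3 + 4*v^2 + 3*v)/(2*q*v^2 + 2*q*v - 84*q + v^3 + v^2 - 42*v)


(1) = (t - 4*I)/t
(2) = (3*k^2 + 23*k + 14)/(3*k^2 - 6*k + 3)
(3) = (h - 3)/h
(4) = (c - 6*p)/(c + 6*p)
(5) = (v^2 + 4*v + 3)/(v^2 + v - 42)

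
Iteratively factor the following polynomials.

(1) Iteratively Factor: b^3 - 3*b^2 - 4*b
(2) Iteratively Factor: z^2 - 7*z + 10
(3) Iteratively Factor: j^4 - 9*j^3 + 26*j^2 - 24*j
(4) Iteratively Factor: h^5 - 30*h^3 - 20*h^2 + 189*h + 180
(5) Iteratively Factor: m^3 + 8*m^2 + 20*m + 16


(1) = (b - 4)*(b^2 + b) = (b - 4)*(b + 1)*(b)
(2) = (z - 5)*(z - 2)
(3) = (j)*(j^3 - 9*j^2 + 26*j - 24) = j*(j - 3)*(j^2 - 6*j + 8) = j*(j - 3)*(j - 2)*(j - 4)
(4) = (h + 3)*(h^4 - 3*h^3 - 21*h^2 + 43*h + 60) = (h + 3)*(h + 4)*(h^3 - 7*h^2 + 7*h + 15) = (h + 1)*(h + 3)*(h + 4)*(h^2 - 8*h + 15) = (h - 5)*(h + 1)*(h + 3)*(h + 4)*(h - 3)
(5) = (m + 2)*(m^2 + 6*m + 8) = (m + 2)*(m + 4)*(m + 2)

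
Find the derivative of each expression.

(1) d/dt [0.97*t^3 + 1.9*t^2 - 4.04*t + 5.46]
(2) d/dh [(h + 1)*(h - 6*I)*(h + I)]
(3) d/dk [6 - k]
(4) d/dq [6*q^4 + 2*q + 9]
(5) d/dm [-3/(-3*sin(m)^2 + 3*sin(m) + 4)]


(1) = 2.91*t^2 + 3.8*t - 4.04
(2) = 3*h^2 + h*(2 - 10*I) + 6 - 5*I
(3) = -1
(4) = 24*q^3 + 2
(5) = 9*(1 - 2*sin(m))*cos(m)/(-3*sin(m)^2 + 3*sin(m) + 4)^2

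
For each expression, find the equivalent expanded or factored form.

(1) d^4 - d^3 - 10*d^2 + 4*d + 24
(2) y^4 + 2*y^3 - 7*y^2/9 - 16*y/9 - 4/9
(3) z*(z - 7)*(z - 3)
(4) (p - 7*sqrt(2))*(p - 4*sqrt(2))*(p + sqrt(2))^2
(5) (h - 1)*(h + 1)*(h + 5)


(1) = (d - 3)*(d - 2)*(d + 2)^2
(2) = (y - 1)*(y + 1/3)*(y + 2/3)*(y + 2)
(3) = z^3 - 10*z^2 + 21*z
(4) = p^4 - 9*sqrt(2)*p^3 + 14*p^2 + 90*sqrt(2)*p + 112
(5) = h^3 + 5*h^2 - h - 5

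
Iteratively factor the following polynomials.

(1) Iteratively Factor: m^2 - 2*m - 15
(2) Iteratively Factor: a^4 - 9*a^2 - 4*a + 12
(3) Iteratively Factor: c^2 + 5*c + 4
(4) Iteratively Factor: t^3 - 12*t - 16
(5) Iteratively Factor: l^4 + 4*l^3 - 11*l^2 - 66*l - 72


(1) = (m + 3)*(m - 5)
(2) = (a - 3)*(a^3 + 3*a^2 - 4) = (a - 3)*(a + 2)*(a^2 + a - 2) = (a - 3)*(a + 2)^2*(a - 1)
(3) = (c + 1)*(c + 4)
(4) = (t - 4)*(t^2 + 4*t + 4) = (t - 4)*(t + 2)*(t + 2)
(5) = (l + 3)*(l^3 + l^2 - 14*l - 24) = (l + 3)^2*(l^2 - 2*l - 8) = (l - 4)*(l + 3)^2*(l + 2)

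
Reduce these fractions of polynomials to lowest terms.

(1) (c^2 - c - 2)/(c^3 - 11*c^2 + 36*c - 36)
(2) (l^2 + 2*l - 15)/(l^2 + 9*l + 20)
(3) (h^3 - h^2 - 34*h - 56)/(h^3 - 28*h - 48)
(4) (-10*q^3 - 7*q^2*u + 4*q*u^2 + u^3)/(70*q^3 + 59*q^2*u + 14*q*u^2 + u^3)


(1) = (c + 1)/(c^2 - 9*c + 18)
(2) = (l - 3)/(l + 4)
(3) = (h - 7)/(h - 6)
(4) = (-2*q^2 - q*u + u^2)/(14*q^2 + 9*q*u + u^2)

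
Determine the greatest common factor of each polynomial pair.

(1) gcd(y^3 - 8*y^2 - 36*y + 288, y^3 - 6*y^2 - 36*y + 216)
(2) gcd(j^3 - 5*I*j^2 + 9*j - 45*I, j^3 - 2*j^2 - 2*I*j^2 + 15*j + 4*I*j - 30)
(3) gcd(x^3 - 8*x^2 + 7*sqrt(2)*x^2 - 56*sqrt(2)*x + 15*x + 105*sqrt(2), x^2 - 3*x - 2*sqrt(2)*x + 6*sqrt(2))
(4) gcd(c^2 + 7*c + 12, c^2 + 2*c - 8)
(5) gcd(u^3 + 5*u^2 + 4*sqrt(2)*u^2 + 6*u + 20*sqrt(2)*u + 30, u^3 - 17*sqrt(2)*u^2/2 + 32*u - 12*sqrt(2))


(1) = gcd((y - 8)*(y - 6)*(y + 6), (y - 6)^2*(y + 6)) = y^2 - 36
(2) = j^2 - 2*I*j + 15
(3) = gcd((x - 5)*(x - 3)*(x + 7*sqrt(2)), (x - 3)*(x - 2*sqrt(2))) = x - 3
(4) = gcd((c + 3)*(c + 4), (c - 2)*(c + 4)) = c + 4
(5) = gcd((u + 5)*(u + sqrt(2))*(u + 3*sqrt(2)), (u - 6*sqrt(2))*(u - 2*sqrt(2))*(u - sqrt(2)/2)) = 1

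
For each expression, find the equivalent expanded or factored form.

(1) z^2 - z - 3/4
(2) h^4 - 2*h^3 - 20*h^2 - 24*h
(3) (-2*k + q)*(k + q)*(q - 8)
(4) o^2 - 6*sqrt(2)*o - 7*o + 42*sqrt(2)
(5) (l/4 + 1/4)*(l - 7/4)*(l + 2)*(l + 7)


(1) = (z - 3/2)*(z + 1/2)
(2) = h*(h - 6)*(h + 2)^2
(3) = -2*k^2*q + 16*k^2 - k*q^2 + 8*k*q + q^3 - 8*q^2
(4) = (o - 7)*(o - 6*sqrt(2))
(5) = l^4/4 + 33*l^3/16 + 11*l^2/8 - 105*l/16 - 49/8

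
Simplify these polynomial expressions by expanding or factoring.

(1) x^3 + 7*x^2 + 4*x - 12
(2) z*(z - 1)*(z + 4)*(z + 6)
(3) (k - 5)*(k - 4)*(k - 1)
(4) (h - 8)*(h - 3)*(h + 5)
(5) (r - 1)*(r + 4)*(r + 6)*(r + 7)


(1) = (x - 1)*(x + 2)*(x + 6)
(2) = z^4 + 9*z^3 + 14*z^2 - 24*z
(3) = k^3 - 10*k^2 + 29*k - 20
(4) = h^3 - 6*h^2 - 31*h + 120
(5) = r^4 + 16*r^3 + 77*r^2 + 74*r - 168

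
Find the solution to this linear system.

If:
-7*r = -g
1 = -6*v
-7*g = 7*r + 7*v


Then:
g = 7/48
r = 1/48
v = -1/6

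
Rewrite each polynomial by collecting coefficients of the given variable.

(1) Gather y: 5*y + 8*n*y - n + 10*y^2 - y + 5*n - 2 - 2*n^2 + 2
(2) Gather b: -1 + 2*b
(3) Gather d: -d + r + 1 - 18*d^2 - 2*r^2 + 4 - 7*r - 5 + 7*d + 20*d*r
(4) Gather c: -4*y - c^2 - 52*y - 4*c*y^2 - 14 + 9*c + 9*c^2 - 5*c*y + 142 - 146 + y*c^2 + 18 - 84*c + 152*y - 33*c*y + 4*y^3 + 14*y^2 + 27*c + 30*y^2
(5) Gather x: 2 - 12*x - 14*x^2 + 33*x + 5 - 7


(1) = -2*n^2 + 4*n + 10*y^2 + y*(8*n + 4)
(2) = 2*b - 1
(3) = -18*d^2 + d*(20*r + 6) - 2*r^2 - 6*r
(4) = c^2*(y + 8) + c*(-4*y^2 - 38*y - 48) + 4*y^3 + 44*y^2 + 96*y
(5) = -14*x^2 + 21*x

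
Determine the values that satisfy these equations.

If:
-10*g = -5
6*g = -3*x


Then:
g = 1/2
x = -1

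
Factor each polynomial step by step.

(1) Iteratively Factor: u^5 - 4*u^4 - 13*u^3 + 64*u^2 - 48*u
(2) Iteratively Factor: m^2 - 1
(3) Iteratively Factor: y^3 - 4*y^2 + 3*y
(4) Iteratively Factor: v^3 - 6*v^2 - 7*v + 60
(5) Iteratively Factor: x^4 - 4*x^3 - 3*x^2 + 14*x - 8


(1) = (u - 1)*(u^4 - 3*u^3 - 16*u^2 + 48*u) = u*(u - 1)*(u^3 - 3*u^2 - 16*u + 48) = u*(u - 4)*(u - 1)*(u^2 + u - 12) = u*(u - 4)*(u - 1)*(u + 4)*(u - 3)
(2) = (m + 1)*(m - 1)
(3) = (y)*(y^2 - 4*y + 3) = y*(y - 1)*(y - 3)
(4) = (v - 4)*(v^2 - 2*v - 15) = (v - 5)*(v - 4)*(v + 3)
(5) = (x - 1)*(x^3 - 3*x^2 - 6*x + 8) = (x - 4)*(x - 1)*(x^2 + x - 2) = (x - 4)*(x - 1)*(x + 2)*(x - 1)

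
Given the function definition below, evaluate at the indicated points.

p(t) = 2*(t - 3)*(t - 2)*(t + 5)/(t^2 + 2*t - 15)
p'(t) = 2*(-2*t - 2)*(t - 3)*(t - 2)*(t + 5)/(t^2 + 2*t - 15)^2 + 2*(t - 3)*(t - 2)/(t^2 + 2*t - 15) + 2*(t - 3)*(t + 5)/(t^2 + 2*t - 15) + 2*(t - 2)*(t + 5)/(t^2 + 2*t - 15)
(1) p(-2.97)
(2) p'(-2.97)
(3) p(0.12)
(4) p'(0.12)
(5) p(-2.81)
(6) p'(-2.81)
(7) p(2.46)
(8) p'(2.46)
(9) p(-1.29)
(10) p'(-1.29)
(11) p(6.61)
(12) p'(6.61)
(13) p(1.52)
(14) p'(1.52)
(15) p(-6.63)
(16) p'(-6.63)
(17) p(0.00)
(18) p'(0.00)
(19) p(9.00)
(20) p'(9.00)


(1) = -9.94
(2) = 2.00
(3) = -3.76
(4) = 2.00
(5) = -9.62
(6) = 2.00
(7) = 0.92
(8) = 2.00
(9) = -6.58
(10) = 2.00
(11) = 9.22
(12) = 2.00
(13) = -0.96
(14) = 2.00
(15) = -17.26
(16) = 2.00
(17) = -4.00
(18) = 2.00
(19) = 14.00
(20) = 2.00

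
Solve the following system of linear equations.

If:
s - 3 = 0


Then:
s = 3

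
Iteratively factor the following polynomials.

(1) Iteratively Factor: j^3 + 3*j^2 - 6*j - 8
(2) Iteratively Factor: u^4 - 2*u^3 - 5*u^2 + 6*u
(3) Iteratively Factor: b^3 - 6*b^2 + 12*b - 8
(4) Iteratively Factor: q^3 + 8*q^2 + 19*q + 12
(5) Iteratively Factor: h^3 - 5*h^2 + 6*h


(1) = (j + 4)*(j^2 - j - 2) = (j + 1)*(j + 4)*(j - 2)
(2) = (u - 3)*(u^3 + u^2 - 2*u) = u*(u - 3)*(u^2 + u - 2) = u*(u - 3)*(u + 2)*(u - 1)
(3) = (b - 2)*(b^2 - 4*b + 4) = (b - 2)^2*(b - 2)
(4) = (q + 1)*(q^2 + 7*q + 12) = (q + 1)*(q + 3)*(q + 4)
(5) = (h - 3)*(h^2 - 2*h) = (h - 3)*(h - 2)*(h)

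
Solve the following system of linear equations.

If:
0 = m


Then:
m = 0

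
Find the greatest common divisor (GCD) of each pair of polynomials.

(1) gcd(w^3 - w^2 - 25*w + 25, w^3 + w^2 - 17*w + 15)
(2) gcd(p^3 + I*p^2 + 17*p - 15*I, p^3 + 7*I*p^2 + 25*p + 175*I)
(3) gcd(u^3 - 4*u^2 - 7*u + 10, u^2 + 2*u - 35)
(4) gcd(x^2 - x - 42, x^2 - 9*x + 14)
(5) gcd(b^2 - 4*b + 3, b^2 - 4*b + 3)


(1) = gcd((w - 5)*(w - 1)*(w + 5), (w - 3)*(w - 1)*(w + 5)) = w^2 + 4*w - 5
(2) = p + 5*I
(3) = u - 5
(4) = gcd((x - 7)*(x + 6), (x - 7)*(x - 2)) = x - 7
(5) = b^2 - 4*b + 3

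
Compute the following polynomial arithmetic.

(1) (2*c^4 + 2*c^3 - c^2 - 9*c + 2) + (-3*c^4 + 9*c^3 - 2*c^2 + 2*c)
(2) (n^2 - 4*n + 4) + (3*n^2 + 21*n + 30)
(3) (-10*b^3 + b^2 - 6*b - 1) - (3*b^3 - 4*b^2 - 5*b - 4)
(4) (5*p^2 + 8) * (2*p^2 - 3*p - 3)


(1) = -c^4 + 11*c^3 - 3*c^2 - 7*c + 2
(2) = 4*n^2 + 17*n + 34
(3) = -13*b^3 + 5*b^2 - b + 3
(4) = 10*p^4 - 15*p^3 + p^2 - 24*p - 24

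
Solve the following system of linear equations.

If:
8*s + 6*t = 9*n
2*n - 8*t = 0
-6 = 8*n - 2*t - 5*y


Then:
n = 2*y/3 - 4/5
s = 5*y/8 - 3/4
t = y/6 - 1/5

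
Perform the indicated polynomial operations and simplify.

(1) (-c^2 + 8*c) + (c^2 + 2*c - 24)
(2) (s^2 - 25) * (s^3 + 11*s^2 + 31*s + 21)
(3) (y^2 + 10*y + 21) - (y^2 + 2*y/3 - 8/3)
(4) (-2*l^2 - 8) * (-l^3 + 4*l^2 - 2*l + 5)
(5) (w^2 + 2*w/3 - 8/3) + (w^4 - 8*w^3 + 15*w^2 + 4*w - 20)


(1) = 10*c - 24
(2) = s^5 + 11*s^4 + 6*s^3 - 254*s^2 - 775*s - 525
(3) = 28*y/3 + 71/3
(4) = 2*l^5 - 8*l^4 + 12*l^3 - 42*l^2 + 16*l - 40
(5) = w^4 - 8*w^3 + 16*w^2 + 14*w/3 - 68/3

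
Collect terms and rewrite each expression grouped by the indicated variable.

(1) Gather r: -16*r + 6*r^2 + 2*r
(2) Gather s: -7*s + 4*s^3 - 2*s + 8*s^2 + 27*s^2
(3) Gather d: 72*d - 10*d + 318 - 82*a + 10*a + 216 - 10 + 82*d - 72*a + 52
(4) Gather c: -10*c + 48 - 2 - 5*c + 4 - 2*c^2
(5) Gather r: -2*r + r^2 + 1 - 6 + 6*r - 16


(1) = 6*r^2 - 14*r
(2) = 4*s^3 + 35*s^2 - 9*s
(3) = -144*a + 144*d + 576
(4) = -2*c^2 - 15*c + 50
(5) = r^2 + 4*r - 21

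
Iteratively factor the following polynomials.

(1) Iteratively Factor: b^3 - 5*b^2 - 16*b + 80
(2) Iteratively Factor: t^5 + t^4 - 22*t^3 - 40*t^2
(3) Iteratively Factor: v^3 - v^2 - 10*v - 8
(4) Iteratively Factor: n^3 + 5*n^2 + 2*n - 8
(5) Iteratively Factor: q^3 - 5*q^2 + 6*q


(1) = (b - 4)*(b^2 - b - 20) = (b - 4)*(b + 4)*(b - 5)
(2) = (t + 2)*(t^4 - t^3 - 20*t^2) = t*(t + 2)*(t^3 - t^2 - 20*t) = t*(t + 2)*(t + 4)*(t^2 - 5*t) = t*(t - 5)*(t + 2)*(t + 4)*(t)
(3) = (v - 4)*(v^2 + 3*v + 2) = (v - 4)*(v + 1)*(v + 2)
(4) = (n - 1)*(n^2 + 6*n + 8) = (n - 1)*(n + 2)*(n + 4)
(5) = (q - 3)*(q^2 - 2*q) = (q - 3)*(q - 2)*(q)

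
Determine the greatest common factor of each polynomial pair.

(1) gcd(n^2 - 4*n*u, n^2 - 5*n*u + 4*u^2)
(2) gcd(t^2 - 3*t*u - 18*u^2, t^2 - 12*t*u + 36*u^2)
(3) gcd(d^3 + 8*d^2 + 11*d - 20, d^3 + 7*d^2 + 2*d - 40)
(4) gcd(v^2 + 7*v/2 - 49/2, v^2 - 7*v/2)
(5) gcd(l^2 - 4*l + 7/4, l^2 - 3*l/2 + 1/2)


(1) = -n + 4*u
(2) = t - 6*u
(3) = gcd((d - 1)*(d + 4)*(d + 5), (d - 2)*(d + 4)*(d + 5)) = d^2 + 9*d + 20
(4) = v - 7/2
(5) = l - 1/2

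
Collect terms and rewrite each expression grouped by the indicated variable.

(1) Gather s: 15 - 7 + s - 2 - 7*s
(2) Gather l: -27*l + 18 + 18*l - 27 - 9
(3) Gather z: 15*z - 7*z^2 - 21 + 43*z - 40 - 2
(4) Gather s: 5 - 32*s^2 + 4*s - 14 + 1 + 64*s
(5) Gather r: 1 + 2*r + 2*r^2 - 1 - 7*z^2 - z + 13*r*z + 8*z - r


(1) = 6 - 6*s
(2) = -9*l - 18
(3) = -7*z^2 + 58*z - 63
(4) = -32*s^2 + 68*s - 8
(5) = 2*r^2 + r*(13*z + 1) - 7*z^2 + 7*z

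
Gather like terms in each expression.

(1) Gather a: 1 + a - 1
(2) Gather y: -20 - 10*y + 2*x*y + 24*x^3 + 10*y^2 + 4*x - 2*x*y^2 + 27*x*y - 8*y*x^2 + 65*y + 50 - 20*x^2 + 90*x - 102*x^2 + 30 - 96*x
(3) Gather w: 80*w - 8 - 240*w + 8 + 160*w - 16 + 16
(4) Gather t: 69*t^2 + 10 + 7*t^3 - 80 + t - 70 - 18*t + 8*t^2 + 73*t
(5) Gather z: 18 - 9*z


(1) = a
(2) = 24*x^3 - 122*x^2 - 2*x + y^2*(10 - 2*x) + y*(-8*x^2 + 29*x + 55) + 60
(3) = 0
(4) = 7*t^3 + 77*t^2 + 56*t - 140
(5) = 18 - 9*z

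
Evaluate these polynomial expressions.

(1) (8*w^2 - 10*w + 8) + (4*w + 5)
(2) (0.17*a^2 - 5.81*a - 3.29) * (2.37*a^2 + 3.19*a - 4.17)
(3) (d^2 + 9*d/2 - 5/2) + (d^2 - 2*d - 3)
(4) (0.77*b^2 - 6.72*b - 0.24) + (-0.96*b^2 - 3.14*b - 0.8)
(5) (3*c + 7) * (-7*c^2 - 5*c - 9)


(1) = 8*w^2 - 6*w + 13
(2) = 0.4029*a^4 - 13.2274*a^3 - 27.0401*a^2 + 13.7326*a + 13.7193
(3) = 2*d^2 + 5*d/2 - 11/2
(4) = -0.19*b^2 - 9.86*b - 1.04
(5) = -21*c^3 - 64*c^2 - 62*c - 63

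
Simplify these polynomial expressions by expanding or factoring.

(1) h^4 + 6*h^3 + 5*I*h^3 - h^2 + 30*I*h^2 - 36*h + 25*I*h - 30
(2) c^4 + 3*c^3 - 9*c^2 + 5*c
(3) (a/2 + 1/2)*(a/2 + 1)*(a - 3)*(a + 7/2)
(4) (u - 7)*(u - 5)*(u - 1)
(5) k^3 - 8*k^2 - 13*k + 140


(1) = (h + 1)*(h + 5)*(h + 2*I)*(h + 3*I)
(2) = c*(c - 1)^2*(c + 5)
(3) = a^4/4 + 7*a^3/8 - 7*a^2/4 - 61*a/8 - 21/4
(4) = u^3 - 13*u^2 + 47*u - 35
(5) = (k - 7)*(k - 5)*(k + 4)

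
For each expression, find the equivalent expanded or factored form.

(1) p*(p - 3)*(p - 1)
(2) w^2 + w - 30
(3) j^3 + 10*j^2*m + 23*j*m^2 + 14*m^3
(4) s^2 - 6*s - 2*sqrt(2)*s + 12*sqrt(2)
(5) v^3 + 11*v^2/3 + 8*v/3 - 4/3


(1) = p^3 - 4*p^2 + 3*p
(2) = (w - 5)*(w + 6)
(3) = (j + m)*(j + 2*m)*(j + 7*m)
(4) = (s - 6)*(s - 2*sqrt(2))
(5) = (v - 1/3)*(v + 2)^2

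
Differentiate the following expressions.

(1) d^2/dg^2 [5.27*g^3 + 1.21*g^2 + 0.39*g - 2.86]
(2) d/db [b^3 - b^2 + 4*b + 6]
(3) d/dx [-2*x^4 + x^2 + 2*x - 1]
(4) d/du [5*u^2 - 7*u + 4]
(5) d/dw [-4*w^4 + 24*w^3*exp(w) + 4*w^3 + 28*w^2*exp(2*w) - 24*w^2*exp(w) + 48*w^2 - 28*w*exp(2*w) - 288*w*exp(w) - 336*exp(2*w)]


(1) = 31.62*g + 2.42
(2) = 3*b^2 - 2*b + 4
(3) = -8*x^3 + 2*x + 2
(4) = 10*u - 7
(5) = 24*w^3*exp(w) - 16*w^3 + 56*w^2*exp(2*w) + 48*w^2*exp(w) + 12*w^2 - 336*w*exp(w) + 96*w - 700*exp(2*w) - 288*exp(w)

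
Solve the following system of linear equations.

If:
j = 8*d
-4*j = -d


Then:
d = 0
j = 0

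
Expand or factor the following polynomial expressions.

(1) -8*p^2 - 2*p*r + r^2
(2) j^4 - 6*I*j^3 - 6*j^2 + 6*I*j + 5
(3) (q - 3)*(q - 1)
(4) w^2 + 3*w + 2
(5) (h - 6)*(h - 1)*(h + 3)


(1) = (-4*p + r)*(2*p + r)
(2) = (j - 5*I)*(j - I)*(-I*j - I)*(I*j - I)
(3) = q^2 - 4*q + 3
(4) = (w + 1)*(w + 2)
(5) = h^3 - 4*h^2 - 15*h + 18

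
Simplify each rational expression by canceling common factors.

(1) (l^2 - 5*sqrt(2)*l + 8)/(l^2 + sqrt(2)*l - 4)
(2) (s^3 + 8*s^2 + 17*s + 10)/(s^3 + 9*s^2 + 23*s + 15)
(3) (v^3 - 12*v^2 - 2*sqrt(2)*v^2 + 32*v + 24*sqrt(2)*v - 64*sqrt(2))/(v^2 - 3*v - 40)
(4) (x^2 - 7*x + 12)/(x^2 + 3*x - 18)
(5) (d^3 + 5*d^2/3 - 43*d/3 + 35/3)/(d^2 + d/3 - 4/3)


(1) = (l - 4*sqrt(2))/(l + 2*sqrt(2))
(2) = (s + 2)/(s + 3)
(3) = (v^2 + v*(-4 - 2*sqrt(2)) + 8*sqrt(2))/(v + 5)
(4) = (x - 4)/(x + 6)
(5) = (3*d^2 + 8*d - 35)/(3*d + 4)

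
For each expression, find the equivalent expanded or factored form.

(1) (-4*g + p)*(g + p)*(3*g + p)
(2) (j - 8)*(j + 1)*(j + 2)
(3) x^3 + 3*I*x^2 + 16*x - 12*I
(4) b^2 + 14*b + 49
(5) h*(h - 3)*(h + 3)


(1) = -12*g^3 - 13*g^2*p + p^3
(2) = j^3 - 5*j^2 - 22*j - 16
(3) = (x - 2*I)*(x - I)*(x + 6*I)
(4) = (b + 7)^2
(5) = h^3 - 9*h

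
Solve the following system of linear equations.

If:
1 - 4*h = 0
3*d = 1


Then:
d = 1/3
h = 1/4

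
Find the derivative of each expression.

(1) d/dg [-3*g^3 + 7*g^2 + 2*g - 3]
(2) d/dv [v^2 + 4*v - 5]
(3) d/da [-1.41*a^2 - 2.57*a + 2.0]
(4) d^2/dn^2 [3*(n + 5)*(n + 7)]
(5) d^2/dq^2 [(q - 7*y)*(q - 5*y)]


(1) = -9*g^2 + 14*g + 2
(2) = 2*v + 4
(3) = -2.82*a - 2.57
(4) = 6
(5) = 2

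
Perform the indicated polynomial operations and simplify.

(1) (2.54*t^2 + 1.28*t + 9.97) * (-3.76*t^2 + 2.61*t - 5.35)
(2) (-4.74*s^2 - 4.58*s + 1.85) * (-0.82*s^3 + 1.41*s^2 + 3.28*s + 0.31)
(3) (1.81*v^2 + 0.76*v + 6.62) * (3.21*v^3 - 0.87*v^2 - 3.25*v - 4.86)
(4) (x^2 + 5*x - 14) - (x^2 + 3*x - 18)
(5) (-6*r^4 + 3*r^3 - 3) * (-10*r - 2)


(1) = -9.5504*t^4 + 1.8166*t^3 - 47.7354*t^2 + 19.1737*t - 53.3395
(2) = 3.8868*s^5 - 2.9278*s^4 - 23.522*s^3 - 13.8833*s^2 + 4.6482*s + 0.5735
(3) = 5.8101*v^5 + 0.8649*v^4 + 14.7065*v^3 - 17.026*v^2 - 25.2086*v - 32.1732
(4) = 2*x + 4
(5) = 60*r^5 - 18*r^4 - 6*r^3 + 30*r + 6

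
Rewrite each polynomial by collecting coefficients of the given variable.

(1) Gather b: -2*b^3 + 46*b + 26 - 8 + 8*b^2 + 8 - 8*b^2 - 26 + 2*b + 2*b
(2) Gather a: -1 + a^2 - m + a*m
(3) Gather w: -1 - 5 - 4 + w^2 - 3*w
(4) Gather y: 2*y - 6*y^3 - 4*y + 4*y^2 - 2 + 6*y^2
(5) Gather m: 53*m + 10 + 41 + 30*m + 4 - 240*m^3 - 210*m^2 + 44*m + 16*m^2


(1) = -2*b^3 + 50*b
(2) = a^2 + a*m - m - 1
(3) = w^2 - 3*w - 10
(4) = -6*y^3 + 10*y^2 - 2*y - 2
(5) = -240*m^3 - 194*m^2 + 127*m + 55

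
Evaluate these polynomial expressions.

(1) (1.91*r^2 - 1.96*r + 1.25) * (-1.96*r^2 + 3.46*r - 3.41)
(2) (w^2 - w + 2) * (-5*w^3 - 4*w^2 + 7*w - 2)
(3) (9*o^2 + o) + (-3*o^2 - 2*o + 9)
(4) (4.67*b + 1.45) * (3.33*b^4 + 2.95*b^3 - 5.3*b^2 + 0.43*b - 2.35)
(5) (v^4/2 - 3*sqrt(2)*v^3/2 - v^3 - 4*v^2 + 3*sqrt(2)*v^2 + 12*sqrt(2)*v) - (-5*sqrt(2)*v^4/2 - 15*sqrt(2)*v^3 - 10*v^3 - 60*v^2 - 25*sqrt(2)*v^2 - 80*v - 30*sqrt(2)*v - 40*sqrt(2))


(1) = -3.7436*r^4 + 10.4502*r^3 - 15.7447*r^2 + 11.0086*r - 4.2625
(2) = -5*w^5 + w^4 + w^3 - 17*w^2 + 16*w - 4
(3) = 6*o^2 - o + 9
(4) = 15.5511*b^5 + 18.605*b^4 - 20.4735*b^3 - 5.6769*b^2 - 10.351*b - 3.4075
(5) = v^4/2 + 5*sqrt(2)*v^4/2 + 9*v^3 + 27*sqrt(2)*v^3/2 + 28*sqrt(2)*v^2 + 56*v^2 + 42*sqrt(2)*v + 80*v + 40*sqrt(2)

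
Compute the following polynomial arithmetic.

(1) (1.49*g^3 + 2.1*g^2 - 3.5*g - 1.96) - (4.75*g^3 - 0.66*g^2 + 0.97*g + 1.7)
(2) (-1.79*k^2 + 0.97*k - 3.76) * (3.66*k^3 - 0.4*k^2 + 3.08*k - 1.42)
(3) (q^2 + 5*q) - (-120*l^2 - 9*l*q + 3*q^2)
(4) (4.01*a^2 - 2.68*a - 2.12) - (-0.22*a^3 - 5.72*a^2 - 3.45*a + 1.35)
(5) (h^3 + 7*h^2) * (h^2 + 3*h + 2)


(1) = -3.26*g^3 + 2.76*g^2 - 4.47*g - 3.66
(2) = -6.5514*k^5 + 4.2662*k^4 - 19.6628*k^3 + 7.0334*k^2 - 12.9582*k + 5.3392
(3) = 120*l^2 + 9*l*q - 2*q^2 + 5*q
(4) = 0.22*a^3 + 9.73*a^2 + 0.77*a - 3.47
(5) = h^5 + 10*h^4 + 23*h^3 + 14*h^2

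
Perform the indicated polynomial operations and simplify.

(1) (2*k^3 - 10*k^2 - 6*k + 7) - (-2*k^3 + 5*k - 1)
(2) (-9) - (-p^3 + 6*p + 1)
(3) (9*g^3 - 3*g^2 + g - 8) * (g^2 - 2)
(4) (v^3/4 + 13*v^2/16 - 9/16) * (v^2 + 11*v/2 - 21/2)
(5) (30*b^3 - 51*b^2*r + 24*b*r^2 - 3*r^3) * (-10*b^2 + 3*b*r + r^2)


(1) = 4*k^3 - 10*k^2 - 11*k + 8
(2) = p^3 - 6*p - 10
(3) = 9*g^5 - 3*g^4 - 17*g^3 - 2*g^2 - 2*g + 16
(4) = v^5/4 + 35*v^4/16 + 59*v^3/32 - 291*v^2/32 - 99*v/32 + 189/32
(5) = -300*b^5 + 600*b^4*r - 363*b^3*r^2 + 51*b^2*r^3 + 15*b*r^4 - 3*r^5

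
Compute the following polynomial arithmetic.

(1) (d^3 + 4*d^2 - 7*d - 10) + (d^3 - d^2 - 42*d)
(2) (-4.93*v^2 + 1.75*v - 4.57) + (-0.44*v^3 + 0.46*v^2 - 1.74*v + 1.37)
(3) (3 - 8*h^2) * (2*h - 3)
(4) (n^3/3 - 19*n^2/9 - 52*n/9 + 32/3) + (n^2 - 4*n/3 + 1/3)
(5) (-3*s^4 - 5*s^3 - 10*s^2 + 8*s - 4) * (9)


(1) = 2*d^3 + 3*d^2 - 49*d - 10
(2) = -0.44*v^3 - 4.47*v^2 + 0.01*v - 3.2
(3) = -16*h^3 + 24*h^2 + 6*h - 9
(4) = n^3/3 - 10*n^2/9 - 64*n/9 + 11
(5) = -27*s^4 - 45*s^3 - 90*s^2 + 72*s - 36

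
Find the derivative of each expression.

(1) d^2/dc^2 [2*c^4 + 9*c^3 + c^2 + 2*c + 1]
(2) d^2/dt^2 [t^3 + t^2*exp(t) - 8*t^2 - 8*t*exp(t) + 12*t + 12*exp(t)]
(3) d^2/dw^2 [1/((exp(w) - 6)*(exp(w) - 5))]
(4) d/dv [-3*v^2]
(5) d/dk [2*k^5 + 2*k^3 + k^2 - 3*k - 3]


(1) = 24*c^2 + 54*c + 2
(2) = t^2*exp(t) - 4*t*exp(t) + 6*t - 2*exp(t) - 16
(3) = (4*exp(3*w) - 33*exp(2*w) + exp(w) + 330)*exp(w)/(exp(6*w) - 33*exp(5*w) + 453*exp(4*w) - 3311*exp(3*w) + 13590*exp(2*w) - 29700*exp(w) + 27000)
(4) = -6*v
(5) = 10*k^4 + 6*k^2 + 2*k - 3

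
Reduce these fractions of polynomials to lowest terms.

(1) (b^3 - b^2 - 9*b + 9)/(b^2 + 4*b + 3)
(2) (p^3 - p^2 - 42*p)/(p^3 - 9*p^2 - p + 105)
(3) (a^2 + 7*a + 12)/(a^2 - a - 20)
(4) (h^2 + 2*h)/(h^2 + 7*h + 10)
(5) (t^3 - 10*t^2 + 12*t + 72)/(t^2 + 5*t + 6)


(1) = (b^2 - 4*b + 3)/(b + 1)
(2) = (p^2 + 6*p)/(p^2 - 2*p - 15)
(3) = (a + 3)/(a - 5)
(4) = h/(h + 5)
(5) = (t^2 - 12*t + 36)/(t + 3)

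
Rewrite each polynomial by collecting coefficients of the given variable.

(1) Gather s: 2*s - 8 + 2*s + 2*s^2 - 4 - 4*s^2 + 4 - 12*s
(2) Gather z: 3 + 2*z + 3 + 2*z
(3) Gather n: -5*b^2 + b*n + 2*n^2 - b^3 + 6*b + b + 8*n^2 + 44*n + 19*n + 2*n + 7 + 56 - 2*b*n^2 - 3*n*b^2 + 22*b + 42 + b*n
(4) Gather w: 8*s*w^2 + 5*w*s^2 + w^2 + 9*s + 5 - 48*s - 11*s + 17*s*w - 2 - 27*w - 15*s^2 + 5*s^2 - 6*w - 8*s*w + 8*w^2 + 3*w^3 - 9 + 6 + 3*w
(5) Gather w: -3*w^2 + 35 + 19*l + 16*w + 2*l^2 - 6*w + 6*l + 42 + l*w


(1) = -2*s^2 - 8*s - 8
(2) = 4*z + 6
(3) = -b^3 - 5*b^2 + 29*b + n^2*(10 - 2*b) + n*(-3*b^2 + 2*b + 65) + 105
(4) = -10*s^2 - 50*s + 3*w^3 + w^2*(8*s + 9) + w*(5*s^2 + 9*s - 30)
(5) = 2*l^2 + 25*l - 3*w^2 + w*(l + 10) + 77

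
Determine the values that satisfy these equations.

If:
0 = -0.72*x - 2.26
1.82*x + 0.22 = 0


Then:
No Solution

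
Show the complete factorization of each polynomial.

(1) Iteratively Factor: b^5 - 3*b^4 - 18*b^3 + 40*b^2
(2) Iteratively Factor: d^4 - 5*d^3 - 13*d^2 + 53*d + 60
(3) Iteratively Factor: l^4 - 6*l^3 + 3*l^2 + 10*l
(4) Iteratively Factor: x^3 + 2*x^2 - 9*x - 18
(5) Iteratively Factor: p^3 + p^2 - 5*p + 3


(1) = (b + 4)*(b^4 - 7*b^3 + 10*b^2) = (b - 2)*(b + 4)*(b^3 - 5*b^2) = b*(b - 2)*(b + 4)*(b^2 - 5*b) = b*(b - 5)*(b - 2)*(b + 4)*(b)
(2) = (d + 3)*(d^3 - 8*d^2 + 11*d + 20) = (d + 1)*(d + 3)*(d^2 - 9*d + 20) = (d - 5)*(d + 1)*(d + 3)*(d - 4)
(3) = (l - 2)*(l^3 - 4*l^2 - 5*l) = l*(l - 2)*(l^2 - 4*l - 5) = l*(l - 5)*(l - 2)*(l + 1)
(4) = (x - 3)*(x^2 + 5*x + 6) = (x - 3)*(x + 2)*(x + 3)
(5) = (p - 1)*(p^2 + 2*p - 3) = (p - 1)^2*(p + 3)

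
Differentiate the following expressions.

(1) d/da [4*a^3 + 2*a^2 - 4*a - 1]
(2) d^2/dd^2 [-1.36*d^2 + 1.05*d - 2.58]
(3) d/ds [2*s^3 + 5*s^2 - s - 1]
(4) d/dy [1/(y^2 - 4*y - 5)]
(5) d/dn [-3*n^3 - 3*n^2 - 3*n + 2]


(1) = 12*a^2 + 4*a - 4
(2) = -2.72000000000000
(3) = 6*s^2 + 10*s - 1
(4) = 2*(2 - y)/(-y^2 + 4*y + 5)^2
(5) = -9*n^2 - 6*n - 3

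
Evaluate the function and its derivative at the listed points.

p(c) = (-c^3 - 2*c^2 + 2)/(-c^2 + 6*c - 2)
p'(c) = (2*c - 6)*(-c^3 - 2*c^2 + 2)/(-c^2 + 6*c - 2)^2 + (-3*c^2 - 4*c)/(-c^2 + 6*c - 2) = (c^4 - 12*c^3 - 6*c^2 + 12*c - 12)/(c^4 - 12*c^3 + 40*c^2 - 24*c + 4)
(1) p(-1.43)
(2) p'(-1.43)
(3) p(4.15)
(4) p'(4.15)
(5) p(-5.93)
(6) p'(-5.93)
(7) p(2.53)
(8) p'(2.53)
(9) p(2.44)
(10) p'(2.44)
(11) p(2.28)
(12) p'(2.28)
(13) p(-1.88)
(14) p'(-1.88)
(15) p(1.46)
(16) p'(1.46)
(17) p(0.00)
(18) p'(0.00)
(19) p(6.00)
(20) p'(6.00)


(1) = -0.07
(2) = -0.01
(3) = -18.30
(4) = -19.44
(5) = -1.93
(6) = 0.65
(7) = -3.98
(8) = -3.77
(9) = -3.65
(10) = -3.52
(11) = -3.12
(12) = -3.12
(13) = -0.09
(14) = 0.13
(15) = -1.16
(16) = -1.87
(17) = -1.00
(18) = -3.00
(19) = 143.00
(20) = -363.00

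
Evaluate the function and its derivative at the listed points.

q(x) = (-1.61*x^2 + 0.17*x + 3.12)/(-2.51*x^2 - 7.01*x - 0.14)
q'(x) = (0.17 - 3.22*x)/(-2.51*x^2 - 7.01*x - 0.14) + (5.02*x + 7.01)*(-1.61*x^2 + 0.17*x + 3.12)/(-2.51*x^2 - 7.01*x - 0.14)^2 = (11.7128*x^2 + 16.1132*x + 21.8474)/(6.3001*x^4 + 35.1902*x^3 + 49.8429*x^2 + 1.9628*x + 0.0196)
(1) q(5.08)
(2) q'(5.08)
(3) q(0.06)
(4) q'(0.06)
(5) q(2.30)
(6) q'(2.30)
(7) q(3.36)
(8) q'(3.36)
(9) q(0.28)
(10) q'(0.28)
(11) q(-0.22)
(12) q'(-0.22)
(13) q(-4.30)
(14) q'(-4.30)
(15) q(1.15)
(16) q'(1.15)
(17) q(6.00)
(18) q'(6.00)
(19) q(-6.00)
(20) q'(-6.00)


(1) = 0.37
(2) = 0.04
(3) = -5.48
(4) = 70.44
(5) = 0.17
(6) = 0.14
(7) = 0.28
(8) = 0.08
(9) = -1.32
(10) = 5.16
(11) = 2.35
(12) = 11.50
(13) = 1.67
(14) = 0.63
(15) = -0.10
(16) = 0.42
(17) = 0.41
(18) = 0.03
(19) = 1.15
(20) = 0.15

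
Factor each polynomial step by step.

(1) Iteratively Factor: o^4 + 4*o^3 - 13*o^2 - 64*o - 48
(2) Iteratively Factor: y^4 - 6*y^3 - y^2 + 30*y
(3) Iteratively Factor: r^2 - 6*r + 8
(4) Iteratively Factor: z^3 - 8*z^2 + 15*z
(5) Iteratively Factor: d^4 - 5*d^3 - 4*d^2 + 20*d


(1) = (o + 4)*(o^3 - 13*o - 12) = (o - 4)*(o + 4)*(o^2 + 4*o + 3) = (o - 4)*(o + 3)*(o + 4)*(o + 1)
(2) = (y - 5)*(y^3 - y^2 - 6*y) = y*(y - 5)*(y^2 - y - 6) = y*(y - 5)*(y + 2)*(y - 3)
(3) = (r - 2)*(r - 4)
(4) = (z - 5)*(z^2 - 3*z) = z*(z - 5)*(z - 3)
(5) = (d)*(d^3 - 5*d^2 - 4*d + 20) = d*(d + 2)*(d^2 - 7*d + 10) = d*(d - 5)*(d + 2)*(d - 2)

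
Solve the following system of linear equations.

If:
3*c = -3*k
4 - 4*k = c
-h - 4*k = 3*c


Then:
c = -4/3
h = -4/3
k = 4/3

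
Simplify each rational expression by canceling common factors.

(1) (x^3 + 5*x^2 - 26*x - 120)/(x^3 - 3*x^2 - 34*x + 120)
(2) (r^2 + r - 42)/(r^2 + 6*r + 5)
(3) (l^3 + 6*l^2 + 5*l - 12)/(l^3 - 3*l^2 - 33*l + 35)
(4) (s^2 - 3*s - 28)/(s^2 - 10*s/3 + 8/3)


(1) = (x + 4)/(x - 4)
(2) = (r^2 + r - 42)/(r^2 + 6*r + 5)
(3) = (l^2 + 7*l + 12)/(l^2 - 2*l - 35)
(4) = (3*s^2 - 9*s - 84)/(3*s^2 - 10*s + 8)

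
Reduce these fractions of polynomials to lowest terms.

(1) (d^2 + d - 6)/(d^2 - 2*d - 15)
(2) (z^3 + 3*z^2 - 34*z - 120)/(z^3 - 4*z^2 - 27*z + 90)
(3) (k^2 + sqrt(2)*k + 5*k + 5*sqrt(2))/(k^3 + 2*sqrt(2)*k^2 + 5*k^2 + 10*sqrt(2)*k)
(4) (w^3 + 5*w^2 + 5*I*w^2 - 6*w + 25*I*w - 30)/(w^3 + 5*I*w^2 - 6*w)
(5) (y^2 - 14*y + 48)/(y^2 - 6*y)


(1) = (d - 2)/(d - 5)
(2) = (z + 4)/(z - 3)
(3) = (k + sqrt(2))/(k^2 + 2*sqrt(2)*k)
(4) = (w + 5)/w
(5) = (y - 8)/y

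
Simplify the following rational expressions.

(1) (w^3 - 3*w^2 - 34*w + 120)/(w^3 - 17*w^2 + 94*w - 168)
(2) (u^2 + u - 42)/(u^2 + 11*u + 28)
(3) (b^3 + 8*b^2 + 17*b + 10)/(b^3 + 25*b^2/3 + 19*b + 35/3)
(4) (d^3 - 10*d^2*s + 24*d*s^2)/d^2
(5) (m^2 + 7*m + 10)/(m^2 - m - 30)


(1) = (w^2 + w - 30)/(w^2 - 13*w + 42)
(2) = (u - 6)/(u + 4)
(3) = (3*b + 6)/(3*b + 7)
(4) = (d^2 - 10*d*s + 24*s^2)/d
(5) = (m + 2)/(m - 6)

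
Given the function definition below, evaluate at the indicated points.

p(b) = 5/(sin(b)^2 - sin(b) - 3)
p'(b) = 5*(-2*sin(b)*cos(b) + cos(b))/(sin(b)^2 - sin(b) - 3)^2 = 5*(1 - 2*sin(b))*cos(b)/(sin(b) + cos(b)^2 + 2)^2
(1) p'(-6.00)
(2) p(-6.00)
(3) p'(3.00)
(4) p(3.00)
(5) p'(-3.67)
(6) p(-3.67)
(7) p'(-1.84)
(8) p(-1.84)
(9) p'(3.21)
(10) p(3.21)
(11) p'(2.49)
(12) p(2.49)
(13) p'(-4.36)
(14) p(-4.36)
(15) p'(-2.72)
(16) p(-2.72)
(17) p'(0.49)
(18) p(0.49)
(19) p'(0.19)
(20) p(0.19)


(1) = 0.21
(2) = -1.56
(3) = -0.36
(4) = -1.60
(5) = 0.00
(6) = -1.54
(7) = -3.18
(8) = -4.52
(9) = -0.66
(10) = -1.71
(11) = 0.08
(12) = -1.54
(13) = 0.16
(14) = -1.64
(15) = -1.41
(16) = -2.06
(17) = 0.02
(18) = -1.54
(19) = 0.31
(20) = -1.59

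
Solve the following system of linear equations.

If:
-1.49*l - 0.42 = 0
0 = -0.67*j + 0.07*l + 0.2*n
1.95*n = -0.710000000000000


Then:
j = -0.14
l = -0.28
n = -0.36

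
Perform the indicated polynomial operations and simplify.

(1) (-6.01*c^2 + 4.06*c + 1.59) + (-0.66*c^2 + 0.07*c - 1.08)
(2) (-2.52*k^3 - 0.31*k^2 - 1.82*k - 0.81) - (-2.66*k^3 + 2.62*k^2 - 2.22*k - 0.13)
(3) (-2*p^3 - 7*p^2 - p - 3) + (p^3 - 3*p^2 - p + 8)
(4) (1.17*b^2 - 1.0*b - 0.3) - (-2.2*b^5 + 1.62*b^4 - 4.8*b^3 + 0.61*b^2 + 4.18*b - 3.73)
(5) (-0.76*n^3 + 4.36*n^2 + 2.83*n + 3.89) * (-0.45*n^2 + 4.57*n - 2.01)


(1) = -6.67*c^2 + 4.13*c + 0.51
(2) = 0.14*k^3 - 2.93*k^2 + 0.4*k - 0.68
(3) = -p^3 - 10*p^2 - 2*p + 5
(4) = 2.2*b^5 - 1.62*b^4 + 4.8*b^3 + 0.56*b^2 - 5.18*b + 3.43
(5) = 0.342*n^5 - 5.4352*n^4 + 20.1793*n^3 + 2.419*n^2 + 12.089*n - 7.8189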